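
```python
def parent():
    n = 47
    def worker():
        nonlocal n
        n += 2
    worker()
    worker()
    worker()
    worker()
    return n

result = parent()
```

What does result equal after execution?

Step 1: n starts at 47.
Step 2: worker() is called 4 times, each adding 2.
Step 3: n = 47 + 2 * 4 = 55

The answer is 55.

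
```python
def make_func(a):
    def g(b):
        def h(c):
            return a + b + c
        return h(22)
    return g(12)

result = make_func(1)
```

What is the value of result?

Step 1: a = 1, b = 12, c = 22 across three nested scopes.
Step 2: h() accesses all three via LEGB rule.
Step 3: result = 1 + 12 + 22 = 35

The answer is 35.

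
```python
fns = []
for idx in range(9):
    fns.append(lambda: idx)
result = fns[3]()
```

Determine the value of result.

Step 1: The loop creates 9 lambdas, all referencing the same variable idx.
Step 2: After the loop, idx = 8 (final value).
Step 3: fns[3]() looks up idx at call time and finds 8. This is the late binding gotcha. result = 8

The answer is 8.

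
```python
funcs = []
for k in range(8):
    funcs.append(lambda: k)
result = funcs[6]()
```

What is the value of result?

Step 1: The loop creates 8 lambdas, all referencing the same variable k.
Step 2: After the loop, k = 7 (final value).
Step 3: funcs[6]() looks up k at call time and finds 7. This is the late binding gotcha. result = 7

The answer is 7.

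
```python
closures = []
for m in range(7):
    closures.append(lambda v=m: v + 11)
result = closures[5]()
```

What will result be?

Step 1: Default argument v=m captures m's value at definition time.
Step 2: closures[5] was defined when m = 5, so v defaults to 5.
Step 3: result = 5 + 11 = 16 (default arg fixes the late binding issue)

The answer is 16.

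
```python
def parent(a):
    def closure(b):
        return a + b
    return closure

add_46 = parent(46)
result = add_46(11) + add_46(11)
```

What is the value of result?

Step 1: add_46 captures a = 46.
Step 2: add_46(11) = 46 + 11 = 57, called twice.
Step 3: result = 57 + 57 = 114

The answer is 114.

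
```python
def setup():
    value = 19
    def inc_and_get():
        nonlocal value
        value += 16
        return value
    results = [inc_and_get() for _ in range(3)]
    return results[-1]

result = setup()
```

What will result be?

Step 1: value = 19.
Step 2: Three calls to inc_and_get(), each adding 16.
Step 3: Last value = 19 + 16 * 3 = 67

The answer is 67.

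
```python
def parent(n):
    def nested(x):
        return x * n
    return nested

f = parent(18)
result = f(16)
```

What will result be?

Step 1: parent(18) creates a closure capturing n = 18.
Step 2: f(16) computes 16 * 18 = 288.
Step 3: result = 288

The answer is 288.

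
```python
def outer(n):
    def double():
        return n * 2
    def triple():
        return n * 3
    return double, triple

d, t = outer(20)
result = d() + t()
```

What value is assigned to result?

Step 1: Both closures capture the same n = 20.
Step 2: d() = 20 * 2 = 40, t() = 20 * 3 = 60.
Step 3: result = 40 + 60 = 100

The answer is 100.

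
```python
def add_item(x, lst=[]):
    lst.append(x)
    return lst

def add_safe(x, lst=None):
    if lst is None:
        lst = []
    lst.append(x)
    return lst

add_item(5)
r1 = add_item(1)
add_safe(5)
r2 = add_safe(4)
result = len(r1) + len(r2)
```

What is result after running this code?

Step 1: add_item shares mutable default: after 2 calls, lst = [5, 1], len = 2.
Step 2: add_safe creates fresh list each time: r2 = [4], len = 1.
Step 3: result = 2 + 1 = 3

The answer is 3.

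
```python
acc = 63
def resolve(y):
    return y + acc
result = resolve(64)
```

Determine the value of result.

Step 1: acc = 63 is defined globally.
Step 2: resolve(64) uses parameter y = 64 and looks up acc from global scope = 63.
Step 3: result = 64 + 63 = 127

The answer is 127.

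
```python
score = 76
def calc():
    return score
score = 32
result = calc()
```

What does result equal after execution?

Step 1: score is first set to 76, then reassigned to 32.
Step 2: calc() is called after the reassignment, so it looks up the current global score = 32.
Step 3: result = 32

The answer is 32.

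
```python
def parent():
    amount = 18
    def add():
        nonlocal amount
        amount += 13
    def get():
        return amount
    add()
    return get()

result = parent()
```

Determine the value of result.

Step 1: amount = 18. add() modifies it via nonlocal, get() reads it.
Step 2: add() makes amount = 18 + 13 = 31.
Step 3: get() returns 31. result = 31

The answer is 31.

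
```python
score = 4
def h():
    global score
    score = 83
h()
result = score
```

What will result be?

Step 1: score = 4 globally.
Step 2: h() declares global score and sets it to 83.
Step 3: After h(), global score = 83. result = 83

The answer is 83.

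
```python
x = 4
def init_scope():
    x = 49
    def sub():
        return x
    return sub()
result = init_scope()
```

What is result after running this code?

Step 1: x = 4 globally, but init_scope() defines x = 49 locally.
Step 2: sub() looks up x. Not in local scope, so checks enclosing scope (init_scope) and finds x = 49.
Step 3: result = 49

The answer is 49.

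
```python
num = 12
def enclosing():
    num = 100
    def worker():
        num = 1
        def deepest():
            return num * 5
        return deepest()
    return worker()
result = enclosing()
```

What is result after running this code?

Step 1: deepest() looks up num through LEGB: not local, finds num = 1 in enclosing worker().
Step 2: Returns 1 * 5 = 5.
Step 3: result = 5

The answer is 5.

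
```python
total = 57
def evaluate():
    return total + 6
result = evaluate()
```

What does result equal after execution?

Step 1: total = 57 is defined globally.
Step 2: evaluate() looks up total from global scope = 57, then computes 57 + 6 = 63.
Step 3: result = 63

The answer is 63.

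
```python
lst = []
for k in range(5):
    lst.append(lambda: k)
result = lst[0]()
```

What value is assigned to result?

Step 1: The loop creates 5 lambdas, all referencing the same variable k.
Step 2: After the loop, k = 4 (final value).
Step 3: lst[0]() looks up k at call time and finds 4. This is the late binding gotcha. result = 4

The answer is 4.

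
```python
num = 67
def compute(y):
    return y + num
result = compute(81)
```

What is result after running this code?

Step 1: num = 67 is defined globally.
Step 2: compute(81) uses parameter y = 81 and looks up num from global scope = 67.
Step 3: result = 81 + 67 = 148

The answer is 148.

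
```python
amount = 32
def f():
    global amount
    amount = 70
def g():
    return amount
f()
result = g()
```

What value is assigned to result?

Step 1: amount = 32.
Step 2: f() sets global amount = 70.
Step 3: g() reads global amount = 70. result = 70

The answer is 70.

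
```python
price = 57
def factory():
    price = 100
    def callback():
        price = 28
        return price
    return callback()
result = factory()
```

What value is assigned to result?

Step 1: Three scopes define price: global (57), factory (100), callback (28).
Step 2: callback() has its own local price = 28, which shadows both enclosing and global.
Step 3: result = 28 (local wins in LEGB)

The answer is 28.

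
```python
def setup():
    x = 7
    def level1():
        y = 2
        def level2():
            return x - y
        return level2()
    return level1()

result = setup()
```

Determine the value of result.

Step 1: x = 7 in setup. y = 2 in level1.
Step 2: level2() reads x = 7 and y = 2 from enclosing scopes.
Step 3: result = 7 - 2 = 5

The answer is 5.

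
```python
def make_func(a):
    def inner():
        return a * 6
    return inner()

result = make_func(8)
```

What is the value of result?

Step 1: make_func(8) binds parameter a = 8.
Step 2: inner() accesses a = 8 from enclosing scope.
Step 3: result = 8 * 6 = 48

The answer is 48.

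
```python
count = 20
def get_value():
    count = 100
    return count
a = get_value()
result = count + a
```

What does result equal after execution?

Step 1: Global count = 20. get_value() returns local count = 100.
Step 2: a = 100. Global count still = 20.
Step 3: result = 20 + 100 = 120

The answer is 120.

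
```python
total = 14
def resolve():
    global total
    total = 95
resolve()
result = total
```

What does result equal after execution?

Step 1: total = 14 globally.
Step 2: resolve() declares global total and sets it to 95.
Step 3: After resolve(), global total = 95. result = 95

The answer is 95.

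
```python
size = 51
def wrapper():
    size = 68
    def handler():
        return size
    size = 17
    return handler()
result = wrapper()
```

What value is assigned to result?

Step 1: wrapper() sets size = 68, then later size = 17.
Step 2: handler() is called after size is reassigned to 17. Closures capture variables by reference, not by value.
Step 3: result = 17

The answer is 17.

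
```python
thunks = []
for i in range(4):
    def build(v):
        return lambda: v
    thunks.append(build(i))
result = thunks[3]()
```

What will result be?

Step 1: build(i) creates a new scope capturing v = i at call time.
Step 2: thunks[3] = build(3), so its lambda captures v = 3.
Step 3: result = 3 (closure factory fixes late binding)

The answer is 3.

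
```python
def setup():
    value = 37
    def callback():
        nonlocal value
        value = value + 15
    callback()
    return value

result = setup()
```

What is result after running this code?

Step 1: setup() sets value = 37.
Step 2: callback() uses nonlocal to modify value in setup's scope: value = 37 + 15 = 52.
Step 3: setup() returns the modified value = 52

The answer is 52.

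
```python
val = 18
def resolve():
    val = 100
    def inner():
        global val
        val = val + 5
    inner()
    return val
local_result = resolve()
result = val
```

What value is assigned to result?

Step 1: Global val = 18. resolve() creates local val = 100.
Step 2: inner() declares global val and adds 5: global val = 18 + 5 = 23.
Step 3: resolve() returns its local val = 100 (unaffected by inner).
Step 4: result = global val = 23

The answer is 23.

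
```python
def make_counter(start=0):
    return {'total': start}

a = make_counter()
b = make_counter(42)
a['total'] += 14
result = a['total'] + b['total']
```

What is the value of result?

Step 1: make_counter() returns a new dict each call (immutable default 0).
Step 2: a = {'total': 0}, b = {'total': 42}.
Step 3: a['total'] += 14 = 14. result = 14 + 42 = 56

The answer is 56.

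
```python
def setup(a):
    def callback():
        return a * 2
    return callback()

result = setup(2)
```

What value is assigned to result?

Step 1: setup(2) binds parameter a = 2.
Step 2: callback() accesses a = 2 from enclosing scope.
Step 3: result = 2 * 2 = 4

The answer is 4.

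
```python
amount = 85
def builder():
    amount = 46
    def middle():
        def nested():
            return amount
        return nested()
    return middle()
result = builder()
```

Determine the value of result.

Step 1: builder() defines amount = 46. middle() and nested() have no local amount.
Step 2: nested() checks local (none), enclosing middle() (none), enclosing builder() and finds amount = 46.
Step 3: result = 46

The answer is 46.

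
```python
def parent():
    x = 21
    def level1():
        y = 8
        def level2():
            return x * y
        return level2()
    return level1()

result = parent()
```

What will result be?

Step 1: x = 21 in parent. y = 8 in level1.
Step 2: level2() reads x = 21 and y = 8 from enclosing scopes.
Step 3: result = 21 * 8 = 168

The answer is 168.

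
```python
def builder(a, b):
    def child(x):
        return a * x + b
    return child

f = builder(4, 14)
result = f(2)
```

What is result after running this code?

Step 1: builder(4, 14) captures a = 4, b = 14.
Step 2: f(2) computes 4 * 2 + 14 = 22.
Step 3: result = 22

The answer is 22.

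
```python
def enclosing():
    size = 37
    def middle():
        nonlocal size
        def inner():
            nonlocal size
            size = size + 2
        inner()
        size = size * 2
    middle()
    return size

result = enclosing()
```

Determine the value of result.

Step 1: size = 37.
Step 2: inner() adds 2: size = 37 + 2 = 39.
Step 3: middle() doubles: size = 39 * 2 = 78.
Step 4: result = 78

The answer is 78.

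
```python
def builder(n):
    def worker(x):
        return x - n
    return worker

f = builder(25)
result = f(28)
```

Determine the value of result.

Step 1: builder(25) creates a closure capturing n = 25.
Step 2: f(28) computes 28 - 25 = 3.
Step 3: result = 3

The answer is 3.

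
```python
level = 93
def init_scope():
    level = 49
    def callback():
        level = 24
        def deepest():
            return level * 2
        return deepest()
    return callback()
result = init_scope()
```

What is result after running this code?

Step 1: deepest() looks up level through LEGB: not local, finds level = 24 in enclosing callback().
Step 2: Returns 24 * 2 = 48.
Step 3: result = 48

The answer is 48.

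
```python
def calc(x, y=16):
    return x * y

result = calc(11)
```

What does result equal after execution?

Step 1: calc(11) uses default y = 16.
Step 2: Returns 11 * 16 = 176.
Step 3: result = 176

The answer is 176.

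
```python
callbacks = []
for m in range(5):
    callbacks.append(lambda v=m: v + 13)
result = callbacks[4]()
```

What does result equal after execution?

Step 1: Default argument v=m captures m's value at definition time.
Step 2: callbacks[4] was defined when m = 4, so v defaults to 4.
Step 3: result = 4 + 13 = 17 (default arg fixes the late binding issue)

The answer is 17.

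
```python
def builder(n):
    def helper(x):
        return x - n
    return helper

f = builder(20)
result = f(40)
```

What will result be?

Step 1: builder(20) creates a closure capturing n = 20.
Step 2: f(40) computes 40 - 20 = 20.
Step 3: result = 20

The answer is 20.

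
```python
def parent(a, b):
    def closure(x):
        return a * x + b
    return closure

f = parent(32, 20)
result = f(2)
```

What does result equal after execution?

Step 1: parent(32, 20) captures a = 32, b = 20.
Step 2: f(2) computes 32 * 2 + 20 = 84.
Step 3: result = 84

The answer is 84.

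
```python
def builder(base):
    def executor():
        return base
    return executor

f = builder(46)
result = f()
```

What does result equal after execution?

Step 1: builder(46) creates closure capturing base = 46.
Step 2: f() returns the captured base = 46.
Step 3: result = 46

The answer is 46.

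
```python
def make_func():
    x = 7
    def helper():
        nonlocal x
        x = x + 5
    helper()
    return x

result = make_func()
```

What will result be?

Step 1: make_func() sets x = 7.
Step 2: helper() uses nonlocal to modify x in make_func's scope: x = 7 + 5 = 12.
Step 3: make_func() returns the modified x = 12

The answer is 12.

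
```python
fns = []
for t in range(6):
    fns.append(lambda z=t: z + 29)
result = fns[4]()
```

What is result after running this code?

Step 1: Default argument z=t captures t's value at definition time.
Step 2: fns[4] was defined when t = 4, so z defaults to 4.
Step 3: result = 4 + 29 = 33 (default arg fixes the late binding issue)

The answer is 33.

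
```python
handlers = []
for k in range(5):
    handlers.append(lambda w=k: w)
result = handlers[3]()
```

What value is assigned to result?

Step 1: Default argument w=k captures k's value at each iteration.
Step 2: handlers[3] captured w = 3 when k was 3.
Step 3: result = 3

The answer is 3.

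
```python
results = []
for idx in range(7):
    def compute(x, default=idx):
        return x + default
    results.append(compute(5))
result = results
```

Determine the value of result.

Step 1: Default argument default=idx is evaluated at function definition time.
Step 2: Each iteration creates compute with default = current idx value.
Step 3: compute(5) returns 5 + default. results = [5, 6, 7, 8, 9, 10, 11]

The answer is [5, 6, 7, 8, 9, 10, 11].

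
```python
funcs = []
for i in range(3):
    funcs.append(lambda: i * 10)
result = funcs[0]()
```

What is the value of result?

Step 1: All lambdas reference the same variable i (late binding).
Step 2: After the loop, i = 2. Every lambda returns i * 10.
Step 3: funcs[0]() = 2 * 10 = 20

The answer is 20.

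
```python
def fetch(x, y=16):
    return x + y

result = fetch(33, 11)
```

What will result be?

Step 1: fetch(33, 11) overrides default y with 11.
Step 2: Returns 33 + 11 = 44.
Step 3: result = 44

The answer is 44.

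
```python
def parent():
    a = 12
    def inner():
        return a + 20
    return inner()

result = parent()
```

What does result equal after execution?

Step 1: parent() defines a = 12.
Step 2: inner() reads a = 12 from enclosing scope, returns 12 + 20 = 32.
Step 3: result = 32

The answer is 32.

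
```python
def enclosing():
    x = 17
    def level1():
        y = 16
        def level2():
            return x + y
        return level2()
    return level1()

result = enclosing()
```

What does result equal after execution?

Step 1: x = 17 in enclosing. y = 16 in level1.
Step 2: level2() reads x = 17 and y = 16 from enclosing scopes.
Step 3: result = 17 + 16 = 33

The answer is 33.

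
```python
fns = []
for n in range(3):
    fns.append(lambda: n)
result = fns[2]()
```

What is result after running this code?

Step 1: The loop creates 3 lambdas, all referencing the same variable n.
Step 2: After the loop, n = 2 (final value).
Step 3: fns[2]() looks up n at call time and finds 2. This is the late binding gotcha. result = 2

The answer is 2.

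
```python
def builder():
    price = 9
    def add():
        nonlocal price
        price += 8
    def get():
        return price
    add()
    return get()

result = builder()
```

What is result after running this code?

Step 1: price = 9. add() modifies it via nonlocal, get() reads it.
Step 2: add() makes price = 9 + 8 = 17.
Step 3: get() returns 17. result = 17

The answer is 17.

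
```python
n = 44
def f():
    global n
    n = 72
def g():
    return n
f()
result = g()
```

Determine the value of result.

Step 1: n = 44.
Step 2: f() sets global n = 72.
Step 3: g() reads global n = 72. result = 72

The answer is 72.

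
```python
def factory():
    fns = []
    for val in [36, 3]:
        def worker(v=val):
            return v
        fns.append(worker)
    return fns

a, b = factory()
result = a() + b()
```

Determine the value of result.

Step 1: Default argument v=val captures val at each iteration.
Step 2: a() returns 36 (captured at first iteration), b() returns 3 (captured at second).
Step 3: result = 36 + 3 = 39

The answer is 39.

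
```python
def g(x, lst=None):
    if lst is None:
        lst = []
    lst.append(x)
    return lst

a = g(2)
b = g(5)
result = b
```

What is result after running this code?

Step 1: None default with guard creates a NEW list each call.
Step 2: a = [2] (fresh list). b = [5] (another fresh list).
Step 3: result = [5] (this is the fix for mutable default)

The answer is [5].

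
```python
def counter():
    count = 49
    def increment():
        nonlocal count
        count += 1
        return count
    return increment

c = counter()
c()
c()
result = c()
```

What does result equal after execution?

Step 1: counter() creates closure with count = 49.
Step 2: Each c() call increments count via nonlocal. After 3 calls: 49 + 3 = 52.
Step 3: result = 52

The answer is 52.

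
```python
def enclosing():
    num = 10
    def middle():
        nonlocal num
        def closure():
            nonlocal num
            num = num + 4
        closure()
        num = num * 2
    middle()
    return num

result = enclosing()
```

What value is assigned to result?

Step 1: num = 10.
Step 2: closure() adds 4: num = 10 + 4 = 14.
Step 3: middle() doubles: num = 14 * 2 = 28.
Step 4: result = 28

The answer is 28.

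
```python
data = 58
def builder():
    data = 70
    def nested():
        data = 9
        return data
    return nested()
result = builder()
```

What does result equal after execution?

Step 1: Three scopes define data: global (58), builder (70), nested (9).
Step 2: nested() has its own local data = 9, which shadows both enclosing and global.
Step 3: result = 9 (local wins in LEGB)

The answer is 9.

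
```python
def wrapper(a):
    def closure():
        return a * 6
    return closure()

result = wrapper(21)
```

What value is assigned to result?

Step 1: wrapper(21) binds parameter a = 21.
Step 2: closure() accesses a = 21 from enclosing scope.
Step 3: result = 21 * 6 = 126

The answer is 126.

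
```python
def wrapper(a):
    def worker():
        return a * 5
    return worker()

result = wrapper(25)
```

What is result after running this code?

Step 1: wrapper(25) binds parameter a = 25.
Step 2: worker() accesses a = 25 from enclosing scope.
Step 3: result = 25 * 5 = 125

The answer is 125.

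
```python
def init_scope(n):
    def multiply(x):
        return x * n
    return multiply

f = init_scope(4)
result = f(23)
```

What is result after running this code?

Step 1: init_scope(4) returns multiply closure with n = 4.
Step 2: f(23) computes 23 * 4 = 92.
Step 3: result = 92

The answer is 92.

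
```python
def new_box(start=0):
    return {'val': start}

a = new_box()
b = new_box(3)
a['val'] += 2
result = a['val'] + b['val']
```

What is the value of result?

Step 1: new_box() returns a new dict each call (immutable default 0).
Step 2: a = {'val': 0}, b = {'val': 3}.
Step 3: a['val'] += 2 = 2. result = 2 + 3 = 5

The answer is 5.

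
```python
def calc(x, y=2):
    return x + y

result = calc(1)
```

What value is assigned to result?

Step 1: calc(1) uses default y = 2.
Step 2: Returns 1 + 2 = 3.
Step 3: result = 3

The answer is 3.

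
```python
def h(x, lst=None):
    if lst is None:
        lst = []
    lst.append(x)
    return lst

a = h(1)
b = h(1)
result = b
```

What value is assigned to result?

Step 1: None default with guard creates a NEW list each call.
Step 2: a = [1] (fresh list). b = [1] (another fresh list).
Step 3: result = [1] (this is the fix for mutable default)

The answer is [1].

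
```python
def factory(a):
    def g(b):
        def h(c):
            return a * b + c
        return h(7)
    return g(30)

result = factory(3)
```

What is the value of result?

Step 1: a = 3, b = 30, c = 7.
Step 2: h() computes a * b + c = 3 * 30 + 7 = 97.
Step 3: result = 97

The answer is 97.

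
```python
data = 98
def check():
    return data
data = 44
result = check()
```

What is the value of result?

Step 1: data is first set to 98, then reassigned to 44.
Step 2: check() is called after the reassignment, so it looks up the current global data = 44.
Step 3: result = 44

The answer is 44.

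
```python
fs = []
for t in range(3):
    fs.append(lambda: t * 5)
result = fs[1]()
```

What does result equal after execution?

Step 1: All lambdas reference the same variable t (late binding).
Step 2: After the loop, t = 2. Every lambda returns t * 5.
Step 3: fs[1]() = 2 * 5 = 10

The answer is 10.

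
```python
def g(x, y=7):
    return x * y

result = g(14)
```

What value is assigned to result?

Step 1: g(14) uses default y = 7.
Step 2: Returns 14 * 7 = 98.
Step 3: result = 98

The answer is 98.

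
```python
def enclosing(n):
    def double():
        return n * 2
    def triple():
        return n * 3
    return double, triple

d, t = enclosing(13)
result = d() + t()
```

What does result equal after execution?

Step 1: Both closures capture the same n = 13.
Step 2: d() = 13 * 2 = 26, t() = 13 * 3 = 39.
Step 3: result = 26 + 39 = 65

The answer is 65.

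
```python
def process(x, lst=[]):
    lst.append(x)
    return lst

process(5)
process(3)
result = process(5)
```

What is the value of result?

Step 1: Mutable default argument gotcha! The list [] is created once.
Step 2: Each call appends to the SAME list: [5], [5, 3], [5, 3, 5].
Step 3: result = [5, 3, 5]

The answer is [5, 3, 5].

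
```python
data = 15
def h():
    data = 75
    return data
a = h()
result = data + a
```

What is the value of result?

Step 1: Global data = 15. h() returns local data = 75.
Step 2: a = 75. Global data still = 15.
Step 3: result = 15 + 75 = 90

The answer is 90.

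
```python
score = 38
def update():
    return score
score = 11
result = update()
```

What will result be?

Step 1: score is first set to 38, then reassigned to 11.
Step 2: update() is called after the reassignment, so it looks up the current global score = 11.
Step 3: result = 11

The answer is 11.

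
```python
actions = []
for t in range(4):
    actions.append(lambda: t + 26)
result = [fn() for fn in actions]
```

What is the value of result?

Step 1: All lambdas capture t by reference. After the loop, t = 3.
Step 2: Each call returns 3 + 26 = 29.
Step 3: result = [29, 29, 29, 29]

The answer is [29, 29, 29, 29].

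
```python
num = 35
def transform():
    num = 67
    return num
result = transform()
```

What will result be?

Step 1: Global num = 35.
Step 2: transform() creates local num = 67, shadowing the global.
Step 3: Returns local num = 67. result = 67

The answer is 67.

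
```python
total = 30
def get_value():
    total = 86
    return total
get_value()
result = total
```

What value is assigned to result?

Step 1: Global total = 30.
Step 2: get_value() creates local total = 86 (shadow, not modification).
Step 3: After get_value() returns, global total is unchanged. result = 30

The answer is 30.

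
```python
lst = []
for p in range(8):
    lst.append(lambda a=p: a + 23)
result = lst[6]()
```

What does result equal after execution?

Step 1: Default argument a=p captures p's value at definition time.
Step 2: lst[6] was defined when p = 6, so a defaults to 6.
Step 3: result = 6 + 23 = 29 (default arg fixes the late binding issue)

The answer is 29.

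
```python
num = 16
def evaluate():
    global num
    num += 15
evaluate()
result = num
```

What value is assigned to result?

Step 1: num = 16 globally.
Step 2: evaluate() modifies global num: num += 15 = 31.
Step 3: result = 31

The answer is 31.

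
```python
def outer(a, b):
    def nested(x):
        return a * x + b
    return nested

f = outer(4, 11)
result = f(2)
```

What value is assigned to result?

Step 1: outer(4, 11) captures a = 4, b = 11.
Step 2: f(2) computes 4 * 2 + 11 = 19.
Step 3: result = 19

The answer is 19.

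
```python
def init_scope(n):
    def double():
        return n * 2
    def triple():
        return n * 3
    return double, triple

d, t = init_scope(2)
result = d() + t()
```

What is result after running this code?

Step 1: Both closures capture the same n = 2.
Step 2: d() = 2 * 2 = 4, t() = 2 * 3 = 6.
Step 3: result = 4 + 6 = 10

The answer is 10.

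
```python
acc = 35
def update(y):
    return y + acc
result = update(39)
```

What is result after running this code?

Step 1: acc = 35 is defined globally.
Step 2: update(39) uses parameter y = 39 and looks up acc from global scope = 35.
Step 3: result = 39 + 35 = 74

The answer is 74.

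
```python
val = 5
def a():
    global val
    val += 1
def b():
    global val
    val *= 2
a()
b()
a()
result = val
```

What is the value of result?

Step 1: val = 5.
Step 2: a(): val = 5 + 1 = 6.
Step 3: b(): val = 6 * 2 = 12.
Step 4: a(): val = 12 + 1 = 13

The answer is 13.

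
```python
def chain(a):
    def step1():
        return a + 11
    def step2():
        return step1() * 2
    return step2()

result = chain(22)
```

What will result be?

Step 1: chain(22) captures a = 22.
Step 2: step2() calls step1() which returns 22 + 11 = 33.
Step 3: step2() returns 33 * 2 = 66

The answer is 66.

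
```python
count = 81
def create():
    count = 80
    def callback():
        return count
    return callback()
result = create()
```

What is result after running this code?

Step 1: count = 81 globally, but create() defines count = 80 locally.
Step 2: callback() looks up count. Not in local scope, so checks enclosing scope (create) and finds count = 80.
Step 3: result = 80

The answer is 80.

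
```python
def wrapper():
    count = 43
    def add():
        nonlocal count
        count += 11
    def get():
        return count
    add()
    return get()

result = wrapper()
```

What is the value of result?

Step 1: count = 43. add() modifies it via nonlocal, get() reads it.
Step 2: add() makes count = 43 + 11 = 54.
Step 3: get() returns 54. result = 54

The answer is 54.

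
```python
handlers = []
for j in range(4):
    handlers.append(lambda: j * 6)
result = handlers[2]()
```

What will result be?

Step 1: All lambdas reference the same variable j (late binding).
Step 2: After the loop, j = 3. Every lambda returns j * 6.
Step 3: handlers[2]() = 3 * 6 = 18

The answer is 18.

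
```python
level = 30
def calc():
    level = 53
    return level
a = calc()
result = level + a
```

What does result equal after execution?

Step 1: Global level = 30. calc() returns local level = 53.
Step 2: a = 53. Global level still = 30.
Step 3: result = 30 + 53 = 83

The answer is 83.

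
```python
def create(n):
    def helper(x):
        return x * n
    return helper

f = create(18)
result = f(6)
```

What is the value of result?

Step 1: create(18) creates a closure capturing n = 18.
Step 2: f(6) computes 6 * 18 = 108.
Step 3: result = 108

The answer is 108.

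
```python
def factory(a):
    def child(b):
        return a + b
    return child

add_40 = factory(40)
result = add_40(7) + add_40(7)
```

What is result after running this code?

Step 1: add_40 captures a = 40.
Step 2: add_40(7) = 40 + 7 = 47, called twice.
Step 3: result = 47 + 47 = 94

The answer is 94.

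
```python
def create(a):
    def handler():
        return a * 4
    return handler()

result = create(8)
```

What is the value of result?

Step 1: create(8) binds parameter a = 8.
Step 2: handler() accesses a = 8 from enclosing scope.
Step 3: result = 8 * 4 = 32

The answer is 32.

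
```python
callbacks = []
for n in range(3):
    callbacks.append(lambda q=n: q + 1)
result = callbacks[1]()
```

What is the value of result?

Step 1: Default argument q=n captures n's value at definition time.
Step 2: callbacks[1] was defined when n = 1, so q defaults to 1.
Step 3: result = 1 + 1 = 2 (default arg fixes the late binding issue)

The answer is 2.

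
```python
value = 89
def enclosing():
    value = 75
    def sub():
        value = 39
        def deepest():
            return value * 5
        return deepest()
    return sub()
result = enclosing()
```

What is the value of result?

Step 1: deepest() looks up value through LEGB: not local, finds value = 39 in enclosing sub().
Step 2: Returns 39 * 5 = 195.
Step 3: result = 195

The answer is 195.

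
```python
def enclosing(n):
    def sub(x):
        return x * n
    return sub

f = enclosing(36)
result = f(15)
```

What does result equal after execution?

Step 1: enclosing(36) creates a closure capturing n = 36.
Step 2: f(15) computes 15 * 36 = 540.
Step 3: result = 540

The answer is 540.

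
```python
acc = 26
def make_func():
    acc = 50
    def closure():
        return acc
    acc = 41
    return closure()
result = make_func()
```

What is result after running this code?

Step 1: make_func() sets acc = 50, then later acc = 41.
Step 2: closure() is called after acc is reassigned to 41. Closures capture variables by reference, not by value.
Step 3: result = 41

The answer is 41.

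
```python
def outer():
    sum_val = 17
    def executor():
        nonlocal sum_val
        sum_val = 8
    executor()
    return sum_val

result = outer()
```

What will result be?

Step 1: outer() sets sum_val = 17.
Step 2: executor() uses nonlocal to reassign sum_val = 8.
Step 3: result = 8

The answer is 8.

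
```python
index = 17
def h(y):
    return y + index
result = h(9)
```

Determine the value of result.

Step 1: index = 17 is defined globally.
Step 2: h(9) uses parameter y = 9 and looks up index from global scope = 17.
Step 3: result = 9 + 17 = 26

The answer is 26.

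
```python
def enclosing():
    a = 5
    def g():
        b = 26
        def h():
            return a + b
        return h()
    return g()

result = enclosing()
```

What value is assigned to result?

Step 1: enclosing() defines a = 5. g() defines b = 26.
Step 2: h() accesses both from enclosing scopes: a = 5, b = 26.
Step 3: result = 5 + 26 = 31

The answer is 31.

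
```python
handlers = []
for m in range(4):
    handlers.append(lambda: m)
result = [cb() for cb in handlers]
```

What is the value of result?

Step 1: All 4 lambdas share the same variable m.
Step 2: After the loop, m = 3.
Step 3: Each call returns 3. result = [3, 3, 3, 3]

The answer is [3, 3, 3, 3].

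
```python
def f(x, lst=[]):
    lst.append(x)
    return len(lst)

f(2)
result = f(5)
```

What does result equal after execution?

Step 1: Mutable default list persists between calls.
Step 2: First call: lst = [2], len = 1. Second call: lst = [2, 5], len = 2.
Step 3: result = 2

The answer is 2.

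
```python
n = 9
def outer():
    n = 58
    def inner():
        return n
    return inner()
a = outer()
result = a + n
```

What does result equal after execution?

Step 1: outer() has local n = 58. inner() reads from enclosing.
Step 2: outer() returns 58. Global n = 9 unchanged.
Step 3: result = 58 + 9 = 67

The answer is 67.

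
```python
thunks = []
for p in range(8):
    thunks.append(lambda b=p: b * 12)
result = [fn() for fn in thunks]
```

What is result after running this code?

Step 1: Default arg b=p captures p at each iteration.
Step 2: thunks[k] has b defaulting to k, returns k * 12.
Step 3: result = [0, 12, 24, 36, 48, 60, 72, 84]

The answer is [0, 12, 24, 36, 48, 60, 72, 84].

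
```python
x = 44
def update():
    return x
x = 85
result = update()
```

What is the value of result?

Step 1: x is first set to 44, then reassigned to 85.
Step 2: update() is called after the reassignment, so it looks up the current global x = 85.
Step 3: result = 85

The answer is 85.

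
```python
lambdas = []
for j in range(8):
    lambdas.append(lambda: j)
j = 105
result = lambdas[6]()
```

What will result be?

Step 1: Lambdas capture the variable j by reference, not by value.
Step 2: After the loop, j is reassigned to 105.
Step 3: lambdas[6]() looks up the current j = 105. result = 105

The answer is 105.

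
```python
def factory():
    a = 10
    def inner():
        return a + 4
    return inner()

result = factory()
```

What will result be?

Step 1: factory() defines a = 10.
Step 2: inner() reads a = 10 from enclosing scope, returns 10 + 4 = 14.
Step 3: result = 14

The answer is 14.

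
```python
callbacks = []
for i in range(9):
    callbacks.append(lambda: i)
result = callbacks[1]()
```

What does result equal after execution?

Step 1: The loop creates 9 lambdas, all referencing the same variable i.
Step 2: After the loop, i = 8 (final value).
Step 3: callbacks[1]() looks up i at call time and finds 8. This is the late binding gotcha. result = 8

The answer is 8.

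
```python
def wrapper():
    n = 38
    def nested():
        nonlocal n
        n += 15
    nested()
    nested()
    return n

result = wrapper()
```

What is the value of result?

Step 1: n starts at 38.
Step 2: nested() is called 2 times, each adding 15.
Step 3: n = 38 + 15 * 2 = 68

The answer is 68.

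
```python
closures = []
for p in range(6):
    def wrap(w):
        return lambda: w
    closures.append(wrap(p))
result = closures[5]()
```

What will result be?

Step 1: wrap(p) creates a new scope capturing w = p at call time.
Step 2: closures[5] = wrap(5), so its lambda captures w = 5.
Step 3: result = 5 (closure factory fixes late binding)

The answer is 5.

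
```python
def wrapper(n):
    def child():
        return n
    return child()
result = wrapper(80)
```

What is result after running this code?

Step 1: wrapper(80) binds parameter n = 80.
Step 2: child() looks up n in enclosing scope and finds the parameter n = 80.
Step 3: result = 80

The answer is 80.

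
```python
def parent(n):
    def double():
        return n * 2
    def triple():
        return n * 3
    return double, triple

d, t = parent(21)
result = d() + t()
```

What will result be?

Step 1: Both closures capture the same n = 21.
Step 2: d() = 21 * 2 = 42, t() = 21 * 3 = 63.
Step 3: result = 42 + 63 = 105

The answer is 105.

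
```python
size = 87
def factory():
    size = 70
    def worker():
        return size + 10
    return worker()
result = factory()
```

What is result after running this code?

Step 1: factory() shadows global size with size = 70.
Step 2: worker() finds size = 70 in enclosing scope, computes 70 + 10 = 80.
Step 3: result = 80

The answer is 80.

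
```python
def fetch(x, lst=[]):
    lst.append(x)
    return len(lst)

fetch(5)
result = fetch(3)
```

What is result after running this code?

Step 1: Mutable default list persists between calls.
Step 2: First call: lst = [5], len = 1. Second call: lst = [5, 3], len = 2.
Step 3: result = 2

The answer is 2.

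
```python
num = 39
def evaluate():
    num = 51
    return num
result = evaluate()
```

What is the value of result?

Step 1: Global num = 39.
Step 2: evaluate() creates local num = 51, shadowing the global.
Step 3: Returns local num = 51. result = 51

The answer is 51.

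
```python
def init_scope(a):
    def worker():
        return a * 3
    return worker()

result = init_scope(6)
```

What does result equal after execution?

Step 1: init_scope(6) binds parameter a = 6.
Step 2: worker() accesses a = 6 from enclosing scope.
Step 3: result = 6 * 3 = 18

The answer is 18.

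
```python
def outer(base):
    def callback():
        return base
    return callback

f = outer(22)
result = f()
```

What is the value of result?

Step 1: outer(22) creates closure capturing base = 22.
Step 2: f() returns the captured base = 22.
Step 3: result = 22

The answer is 22.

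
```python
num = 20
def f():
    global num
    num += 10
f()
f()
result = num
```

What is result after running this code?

Step 1: num = 20.
Step 2: First f(): num = 20 + 10 = 30.
Step 3: Second f(): num = 30 + 10 = 40. result = 40

The answer is 40.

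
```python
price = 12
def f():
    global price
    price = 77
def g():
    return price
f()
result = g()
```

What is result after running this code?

Step 1: price = 12.
Step 2: f() sets global price = 77.
Step 3: g() reads global price = 77. result = 77

The answer is 77.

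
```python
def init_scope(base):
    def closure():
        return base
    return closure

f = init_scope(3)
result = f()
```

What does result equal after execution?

Step 1: init_scope(3) creates closure capturing base = 3.
Step 2: f() returns the captured base = 3.
Step 3: result = 3

The answer is 3.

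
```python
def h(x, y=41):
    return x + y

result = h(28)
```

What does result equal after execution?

Step 1: h(28) uses default y = 41.
Step 2: Returns 28 + 41 = 69.
Step 3: result = 69

The answer is 69.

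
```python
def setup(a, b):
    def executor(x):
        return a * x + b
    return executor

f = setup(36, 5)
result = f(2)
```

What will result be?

Step 1: setup(36, 5) captures a = 36, b = 5.
Step 2: f(2) computes 36 * 2 + 5 = 77.
Step 3: result = 77

The answer is 77.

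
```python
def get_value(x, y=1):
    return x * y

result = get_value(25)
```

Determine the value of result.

Step 1: get_value(25) uses default y = 1.
Step 2: Returns 25 * 1 = 25.
Step 3: result = 25

The answer is 25.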